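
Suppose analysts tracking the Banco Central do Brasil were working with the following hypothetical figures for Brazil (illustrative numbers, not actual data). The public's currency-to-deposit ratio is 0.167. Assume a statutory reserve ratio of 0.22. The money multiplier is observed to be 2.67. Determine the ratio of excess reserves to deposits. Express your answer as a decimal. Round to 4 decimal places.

0.0501

Using m = 2.67. Since m = (1 + c)/(c + rr + e), the denominator satisfies c + rr + e = (1 + c)/m = (1 + 0.167) / 2.67 ≈ 0.437079.
With c = 0.167 and rr = 0.22, the ratio of excess reserves to deposits is 0.437079 − 0.167 − 0.22 = 0.050079.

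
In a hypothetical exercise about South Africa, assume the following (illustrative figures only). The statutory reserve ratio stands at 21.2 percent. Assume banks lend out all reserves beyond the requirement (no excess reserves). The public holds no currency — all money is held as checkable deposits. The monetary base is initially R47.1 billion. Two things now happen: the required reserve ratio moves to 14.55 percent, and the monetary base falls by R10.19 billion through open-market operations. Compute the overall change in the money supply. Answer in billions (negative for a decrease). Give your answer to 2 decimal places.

Before: m₁ = 1 / (0.212) ≈ 4.71698, MB₁ = 47.1, so M₁ = 4.71698 × 47.1 ≈ 222.1698 billion.
After: m₂ = 1 / (0.1455) ≈ 6.87285, MB₂ = 47.1 − 10.19 = 36.91, so M₂ = 6.87285 × 36.91 ≈ 253.6769 billion.
ΔM = M₂ − M₁ = 253.6769 − 222.1698 = 31.5071 billion.

R31.51 billion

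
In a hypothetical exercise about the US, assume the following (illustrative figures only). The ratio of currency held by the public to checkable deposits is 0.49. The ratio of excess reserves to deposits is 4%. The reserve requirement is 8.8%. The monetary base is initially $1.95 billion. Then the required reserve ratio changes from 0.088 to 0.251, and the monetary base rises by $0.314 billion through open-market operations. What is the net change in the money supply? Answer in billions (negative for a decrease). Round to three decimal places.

Before: m₁ = (1 + 0.49) / (0.088 + 0.04 + 0.49) ≈ 2.41100, MB₁ = 1.95, so M₁ = 2.41100 × 1.95 ≈ 4.7015 billion.
After: m₂ = (1 + 0.49) / (0.251 + 0.04 + 0.49) ≈ 1.90781, MB₂ = 1.95 + 0.314 = 2.264, so M₂ = 1.90781 × 2.264 ≈ 4.3193 billion.
ΔM = M₂ − M₁ = 4.3193 − 4.7015 = -0.3822 billion.

-0.382 billion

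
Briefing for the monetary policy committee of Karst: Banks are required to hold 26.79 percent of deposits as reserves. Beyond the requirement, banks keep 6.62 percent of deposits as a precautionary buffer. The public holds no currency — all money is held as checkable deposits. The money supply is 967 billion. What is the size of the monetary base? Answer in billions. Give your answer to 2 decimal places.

323.07 billion

The money multiplier is m = 1 / (rr + e) = 1 / (0.2679 + 0.0662) ≈ 2.993116.
MB = M / m = 967 / 2.993116 ≈ 323.0747 billion.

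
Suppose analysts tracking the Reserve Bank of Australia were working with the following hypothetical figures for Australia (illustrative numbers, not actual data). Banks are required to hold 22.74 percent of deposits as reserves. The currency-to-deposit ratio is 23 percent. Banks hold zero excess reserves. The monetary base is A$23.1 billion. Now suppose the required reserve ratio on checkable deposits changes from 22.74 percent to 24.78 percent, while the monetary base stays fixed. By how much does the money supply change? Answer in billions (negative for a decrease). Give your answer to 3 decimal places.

-2.652 billion

Initially m₁ = (1 + 0.23) / (0.2274 + 0.23) ≈ 2.689112, so M₁ = 2.689112 × 23.1 ≈ 62.1185 billion.
After the change m₂ = (1 + 0.23) / (0.2478 + 0.23) ≈ 2.574299, so M₂ = 2.574299 × 23.1 ≈ 59.4663 billion.
ΔM = M₂ − M₁ = 59.4663 − 62.1185 = -2.6522 billion.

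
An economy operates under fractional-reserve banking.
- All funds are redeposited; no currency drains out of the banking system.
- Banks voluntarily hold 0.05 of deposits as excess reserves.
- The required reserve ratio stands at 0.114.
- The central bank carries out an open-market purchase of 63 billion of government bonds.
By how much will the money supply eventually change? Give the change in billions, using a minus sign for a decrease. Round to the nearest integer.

The money multiplier is m = 1 / (rr + e) = 1 / (0.114 + 0.05) ≈ 6.0976.
The purchase adds 63 billion of base, so ΔM = m × ΔMB = 6.0976 × (+63) = 384.1488 billion.

384 billion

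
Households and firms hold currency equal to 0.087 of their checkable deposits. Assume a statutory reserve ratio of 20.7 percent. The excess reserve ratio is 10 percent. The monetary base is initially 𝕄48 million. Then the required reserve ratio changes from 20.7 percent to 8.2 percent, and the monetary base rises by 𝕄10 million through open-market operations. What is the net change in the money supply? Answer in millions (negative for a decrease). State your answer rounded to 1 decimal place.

𝕄101.9 million

Before: m₁ = (1 + 0.087) / (0.207 + 0.1 + 0.087) ≈ 2.7589, MB₁ = 48, so M₁ = 2.7589 × 48 = 132.4272 million.
After: m₂ = (1 + 0.087) / (0.082 + 0.1 + 0.087) ≈ 4.0409, MB₂ = 48 + 10 = 58, so M₂ = 4.0409 × 58 = 234.3722 million.
ΔM = M₂ − M₁ = 234.3722 − 132.4272 = 101.945 million.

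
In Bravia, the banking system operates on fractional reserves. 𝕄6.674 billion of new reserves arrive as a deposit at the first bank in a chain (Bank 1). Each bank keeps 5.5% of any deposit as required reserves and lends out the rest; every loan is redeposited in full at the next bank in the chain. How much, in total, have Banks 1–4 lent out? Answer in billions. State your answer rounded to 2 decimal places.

Bank i lends (1 − rr)^i of the original deposit: Bank 1 lends 6.674·0.9450 ≈ 6.3069, Bank 2 lends 6.674·0.9450² ≈ 5.9600, and so on.
Summing a geometric series: total = 6.674·[0.9450·(1 − 0.9450^4) / (1 − 0.9450)] ≈ 23.2217 billion.

𝕄23.22 billion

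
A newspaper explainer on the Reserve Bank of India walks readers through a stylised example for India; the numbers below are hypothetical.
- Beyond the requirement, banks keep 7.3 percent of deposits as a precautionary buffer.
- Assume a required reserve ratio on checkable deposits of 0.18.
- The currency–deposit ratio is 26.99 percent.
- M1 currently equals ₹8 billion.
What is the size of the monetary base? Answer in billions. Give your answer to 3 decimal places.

The money multiplier is m = (1 + c) / (rr + e + c) = (1 + 0.2699) / (0.18 + 0.073 + 0.2699) ≈ 2.42857.
MB = M / m = 8 / 2.42857 ≈ 3.2941 billion.

₹3.294 billion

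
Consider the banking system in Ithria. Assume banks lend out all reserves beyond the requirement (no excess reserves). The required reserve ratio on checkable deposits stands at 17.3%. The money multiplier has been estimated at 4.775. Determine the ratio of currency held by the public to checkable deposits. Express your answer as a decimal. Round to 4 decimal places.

0.0461

Using m = 4.775. From m = (1 + c)/(c + rr + e), rearranging gives 1 + c = m·(c + rr + e), so c·(1 − m) = m·(rr + e) − 1.
Hence c = [m·(rr + e) − 1]/(1 − m) = [4.775 × (0.173 + 0) − 1] / (1 − 4.775) ≈ 0.046073.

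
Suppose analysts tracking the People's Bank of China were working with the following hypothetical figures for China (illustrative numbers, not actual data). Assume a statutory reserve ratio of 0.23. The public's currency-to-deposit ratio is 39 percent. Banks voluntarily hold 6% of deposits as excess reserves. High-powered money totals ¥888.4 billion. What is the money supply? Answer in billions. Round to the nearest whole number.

¥1816 billion

The money multiplier is m = (1 + c) / (rr + e + c) = (1 + 0.39) / (0.23 + 0.06 + 0.39) ≈ 2.0441.
So M = m × MB = 2.0441 × 888.4 ≈ 1815.9784 billion.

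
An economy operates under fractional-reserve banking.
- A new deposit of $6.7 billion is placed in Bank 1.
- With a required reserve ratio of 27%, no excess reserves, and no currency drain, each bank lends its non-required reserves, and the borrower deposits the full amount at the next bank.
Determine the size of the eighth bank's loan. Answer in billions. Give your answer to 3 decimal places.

$0.540 billion

Each bank lends a fraction (1 − rr) = 0.7300 of the deposit it receives, so Bank 8 receives 6.7·0.7300^7 and lends 6.7·0.7300^8 ≈ 0.5403 billion.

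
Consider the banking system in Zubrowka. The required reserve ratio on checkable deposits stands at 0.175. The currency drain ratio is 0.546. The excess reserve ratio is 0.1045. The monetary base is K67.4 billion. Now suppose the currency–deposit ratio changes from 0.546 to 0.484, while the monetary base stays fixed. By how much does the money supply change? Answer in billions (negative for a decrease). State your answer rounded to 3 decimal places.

K4.777 billion

Initially m₁ = (1 + 0.546) / (0.175 + 0.1045 + 0.546) ≈ 1.872804, so M₁ = 1.872804 × 67.4 ≈ 126.227 billion.
After the change m₂ = (1 + 0.484) / (0.175 + 0.1045 + 0.484) ≈ 1.943680, so M₂ = 1.943680 × 67.4 ≈ 131.004 billion.
ΔM = M₂ − M₁ = 131.004 − 126.227 = 4.777 billion.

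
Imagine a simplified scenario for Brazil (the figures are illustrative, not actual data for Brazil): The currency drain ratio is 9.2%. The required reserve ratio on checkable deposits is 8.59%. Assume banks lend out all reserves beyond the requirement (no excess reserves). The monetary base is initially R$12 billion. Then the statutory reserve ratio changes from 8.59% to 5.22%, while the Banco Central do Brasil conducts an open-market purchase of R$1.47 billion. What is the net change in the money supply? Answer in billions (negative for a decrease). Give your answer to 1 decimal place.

R$28.3 billion

Before: m₁ = (1 + 0.092) / (0.0859 + 0.092) ≈ 6.1383, MB₁ = 12, so M₁ = 6.1383 × 12 = 73.6596 billion.
After: m₂ = (1 + 0.092) / (0.0522 + 0.092) ≈ 7.5728, MB₂ = 12 + 1.47 = 13.47, so M₂ = 7.5728 × 13.47 ≈ 102.0056 billion.
ΔM = M₂ − M₁ = 102.0056 − 73.6596 = 28.346 billion.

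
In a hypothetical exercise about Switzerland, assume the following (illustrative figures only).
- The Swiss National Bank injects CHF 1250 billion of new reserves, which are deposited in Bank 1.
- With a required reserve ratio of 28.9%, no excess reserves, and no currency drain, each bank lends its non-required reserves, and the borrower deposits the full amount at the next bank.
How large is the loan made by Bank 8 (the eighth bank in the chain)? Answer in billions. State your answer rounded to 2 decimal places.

CHF 81.63 billion

Each bank lends a fraction (1 − rr) = 0.7110 of the deposit it receives, so Bank 8 receives 1250·0.7110^7 and lends 1250·0.7110^8 ≈ 81.6332 billion.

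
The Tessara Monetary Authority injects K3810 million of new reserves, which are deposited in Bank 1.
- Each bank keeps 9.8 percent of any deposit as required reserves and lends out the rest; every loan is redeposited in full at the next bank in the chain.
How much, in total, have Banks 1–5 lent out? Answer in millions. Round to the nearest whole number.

Bank i lends (1 − rr)^i of the original deposit: Bank 1 lends 3810·0.9020 = 3436.6200, Bank 2 lends 3810·0.9020² ≈ 3099.8312, and so on.
Summing a geometric series: total = 3810·[0.9020·(1 − 0.9020^5) / (1 − 0.9020)] ≈ 14129.4098 million.

K14129 million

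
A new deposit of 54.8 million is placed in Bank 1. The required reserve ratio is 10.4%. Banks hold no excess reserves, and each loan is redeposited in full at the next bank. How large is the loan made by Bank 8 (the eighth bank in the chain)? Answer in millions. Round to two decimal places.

Each bank lends a fraction (1 − rr) = 0.8960 of the deposit it receives, so Bank 8 receives 54.8·0.8960^7 and lends 54.8·0.8960^8 ≈ 22.7638 million.

22.76 million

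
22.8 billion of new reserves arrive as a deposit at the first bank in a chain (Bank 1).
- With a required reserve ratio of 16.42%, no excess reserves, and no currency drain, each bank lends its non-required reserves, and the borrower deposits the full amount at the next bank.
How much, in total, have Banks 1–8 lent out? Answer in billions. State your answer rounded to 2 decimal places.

88.42 billion

Bank i lends (1 − rr)^i of the original deposit: Bank 1 lends 22.8·0.8358 ≈ 19.0562, Bank 2 lends 22.8·0.8358² ≈ 15.9272, and so on.
Summing a geometric series: total = 22.8·[0.8358·(1 − 0.8358^8) / (1 − 0.8358)] ≈ 88.4186 billion.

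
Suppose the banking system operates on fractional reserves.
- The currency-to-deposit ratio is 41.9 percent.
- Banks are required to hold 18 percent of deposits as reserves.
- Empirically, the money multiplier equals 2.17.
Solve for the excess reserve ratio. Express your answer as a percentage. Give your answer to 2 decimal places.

5.49%

Using m = 2.17. Since m = (1 + c)/(c + rr + e), the denominator satisfies c + rr + e = (1 + c)/m = (1 + 0.419) / 2.17 ≈ 0.653917.
With c = 0.419 and rr = 0.18, the excess reserve ratio is 0.653917 − 0.419 − 0.18 = 0.054917.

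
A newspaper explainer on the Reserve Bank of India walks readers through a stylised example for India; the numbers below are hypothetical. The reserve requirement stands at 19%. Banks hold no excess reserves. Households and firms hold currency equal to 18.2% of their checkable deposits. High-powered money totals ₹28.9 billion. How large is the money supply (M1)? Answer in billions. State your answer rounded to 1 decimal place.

The money multiplier is m = (1 + c) / (rr + c) = (1 + 0.182) / (0.19 + 0.182) ≈ 3.1774.
So M = m × MB = 3.1774 × 28.9 ≈ 91.8269 billion.

₹91.8 billion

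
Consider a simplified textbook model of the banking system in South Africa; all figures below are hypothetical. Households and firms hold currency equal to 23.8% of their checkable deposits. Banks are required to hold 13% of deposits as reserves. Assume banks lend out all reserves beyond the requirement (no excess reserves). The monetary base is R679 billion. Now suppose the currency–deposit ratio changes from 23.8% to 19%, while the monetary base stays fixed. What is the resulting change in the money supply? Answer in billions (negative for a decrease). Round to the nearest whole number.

R241 billion

Initially m₁ = (1 + 0.238) / (0.13 + 0.238) ≈ 3.3641, so M₁ = 3.3641 × 679 = 2284.2239 billion.
After the change m₂ = (1 + 0.19) / (0.13 + 0.19) ≈ 3.7187, so M₂ = 3.7187 × 679 = 2524.9973 billion.
ΔM = M₂ − M₁ = 2524.9973 − 2284.2239 = 240.7734 billion.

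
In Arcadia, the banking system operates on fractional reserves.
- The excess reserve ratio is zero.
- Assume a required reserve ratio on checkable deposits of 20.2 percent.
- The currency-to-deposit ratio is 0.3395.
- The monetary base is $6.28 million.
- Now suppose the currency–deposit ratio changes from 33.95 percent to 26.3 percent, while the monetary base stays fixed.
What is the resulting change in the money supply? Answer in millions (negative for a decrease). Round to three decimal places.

Initially m₁ = (1 + 0.3395) / (0.202 + 0.3395) ≈ 2.47368, so M₁ = 2.47368 × 6.28 ≈ 15.5347 million.
After the change m₂ = (1 + 0.263) / (0.202 + 0.263) ≈ 2.71613, so M₂ = 2.71613 × 6.28 ≈ 17.0573 million.
ΔM = M₂ − M₁ = 17.0573 − 15.5347 = 1.5226 million.

$1.523 million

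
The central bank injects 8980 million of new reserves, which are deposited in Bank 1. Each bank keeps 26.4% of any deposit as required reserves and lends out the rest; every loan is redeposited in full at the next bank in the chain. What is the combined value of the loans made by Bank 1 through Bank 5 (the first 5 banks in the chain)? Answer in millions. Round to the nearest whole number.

19628 million

Bank i lends (1 − rr)^i of the original deposit: Bank 1 lends 8980·0.7360 = 6609.2800, Bank 2 lends 8980·0.7360² ≈ 4864.4301, and so on.
Summing a geometric series: total = 8980·[0.7360·(1 − 0.7360^5) / (1 − 0.7360)] ≈ 19628.3641 million.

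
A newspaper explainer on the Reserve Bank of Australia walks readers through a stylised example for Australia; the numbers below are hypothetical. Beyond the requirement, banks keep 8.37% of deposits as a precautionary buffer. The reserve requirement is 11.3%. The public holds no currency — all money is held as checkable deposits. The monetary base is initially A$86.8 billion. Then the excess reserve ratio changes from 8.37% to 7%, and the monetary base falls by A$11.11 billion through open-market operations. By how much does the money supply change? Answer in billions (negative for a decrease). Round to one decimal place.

-27.7 billion

Before: m₁ = 1 / (0.113 + 0.0837) ≈ 5.0839, MB₁ = 86.8, so M₁ = 5.0839 × 86.8 ≈ 441.2825 billion.
After: m₂ = 1 / (0.113 + 0.07) ≈ 5.4645, MB₂ = 86.8 − 11.11 = 75.69, so M₂ = 5.4645 × 75.69 ≈ 413.608 billion.
ΔM = M₂ − M₁ = 413.608 − 441.2825 = -27.6745 billion.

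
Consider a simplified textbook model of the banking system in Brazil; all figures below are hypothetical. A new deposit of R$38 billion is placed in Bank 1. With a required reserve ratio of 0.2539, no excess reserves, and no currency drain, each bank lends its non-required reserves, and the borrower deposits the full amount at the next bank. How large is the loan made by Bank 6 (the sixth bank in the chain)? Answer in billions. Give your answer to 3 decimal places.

R$6.555 billion

Each bank lends a fraction (1 − rr) = 0.7461 of the deposit it receives, so Bank 6 receives 38·0.7461^5 and lends 38·0.7461^6 ≈ 6.5549 billion.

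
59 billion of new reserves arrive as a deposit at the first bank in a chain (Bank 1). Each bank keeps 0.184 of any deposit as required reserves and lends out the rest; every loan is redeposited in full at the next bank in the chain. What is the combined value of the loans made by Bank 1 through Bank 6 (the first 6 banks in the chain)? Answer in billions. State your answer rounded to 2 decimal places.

184.41 billion

Bank i lends (1 − rr)^i of the original deposit: Bank 1 lends 59·0.8160 = 48.1440, Bank 2 lends 59·0.8160² ≈ 39.2855, and so on.
Summing a geometric series: total = 59·[0.8160·(1 − 0.8160^6) / (1 − 0.8160)] ≈ 184.4081 billion.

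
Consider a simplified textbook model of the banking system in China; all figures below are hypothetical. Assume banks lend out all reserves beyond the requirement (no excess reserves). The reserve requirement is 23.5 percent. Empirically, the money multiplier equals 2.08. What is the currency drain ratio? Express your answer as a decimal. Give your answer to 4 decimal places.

0.4733

Using m = 2.08. From m = (1 + c)/(c + rr + e), rearranging gives 1 + c = m·(c + rr + e), so c·(1 − m) = m·(rr + e) − 1.
Hence c = [m·(rr + e) − 1]/(1 − m) = [2.08 × (0.235 + 0) − 1] / (1 − 2.08) ≈ 0.473333.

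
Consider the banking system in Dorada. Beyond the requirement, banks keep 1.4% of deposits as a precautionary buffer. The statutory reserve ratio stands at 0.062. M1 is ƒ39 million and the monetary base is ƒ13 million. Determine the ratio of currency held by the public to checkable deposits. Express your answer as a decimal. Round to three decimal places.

Using m = M/MB = 39/13 = 3.000000. From m = (1 + c)/(c + rr + e), rearranging gives 1 + c = m·(c + rr + e), so c·(1 − m) = m·(rr + e) − 1.
Hence c = [m·(rr + e) − 1]/(1 − m) = [3.000000 × (0.062 + 0.014) − 1] / (1 − 3.000000) = 0.386000.

0.386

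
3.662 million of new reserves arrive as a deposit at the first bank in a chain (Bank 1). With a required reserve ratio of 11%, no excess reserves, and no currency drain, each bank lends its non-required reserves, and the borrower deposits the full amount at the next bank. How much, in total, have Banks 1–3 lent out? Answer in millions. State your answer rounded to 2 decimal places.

Bank i lends (1 − rr)^i of the original deposit: Bank 1 lends 3.662·0.8900 ≈ 3.2592, Bank 2 lends 3.662·0.8900² ≈ 2.9007, and so on.
Summing a geometric series: total = 3.662·[0.8900·(1 − 0.8900^3) / (1 − 0.8900)] ≈ 8.7414 million.

8.74 million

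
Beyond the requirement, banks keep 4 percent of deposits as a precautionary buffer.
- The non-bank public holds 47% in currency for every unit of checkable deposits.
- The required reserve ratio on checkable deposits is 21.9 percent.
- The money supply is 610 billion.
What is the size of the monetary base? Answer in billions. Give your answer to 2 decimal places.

The money multiplier is m = (1 + c) / (rr + e + c) = (1 + 0.47) / (0.219 + 0.04 + 0.47) ≈ 2.016461.
MB = M / m = 610 / 2.016461 ≈ 302.5102 billion.

302.51 billion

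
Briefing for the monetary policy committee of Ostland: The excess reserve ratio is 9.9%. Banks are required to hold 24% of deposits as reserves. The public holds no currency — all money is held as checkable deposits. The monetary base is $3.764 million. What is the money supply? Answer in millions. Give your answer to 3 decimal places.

The money multiplier is m = 1 / (rr + e) = 1 / (0.24 + 0.099) ≈ 2.94985.
So M = m × MB = 2.94985 × 3.764 ≈ 11.1032 million.

$11.103 million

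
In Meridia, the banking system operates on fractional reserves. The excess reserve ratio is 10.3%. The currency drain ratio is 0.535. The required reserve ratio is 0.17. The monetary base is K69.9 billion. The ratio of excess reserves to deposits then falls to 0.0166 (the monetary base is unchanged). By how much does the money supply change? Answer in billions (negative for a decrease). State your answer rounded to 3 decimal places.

Initially m₁ = (1 + 0.535) / (0.17 + 0.103 + 0.535) ≈ 1.899752, so M₁ = 1.899752 × 69.9 ≈ 132.7927 billion.
After the change m₂ = (1 + 0.535) / (0.17 + 0.0166 + 0.535) ≈ 2.127217, so M₂ = 2.127217 × 69.9 ≈ 148.6925 billion.
ΔM = M₂ − M₁ = 148.6925 − 132.7927 = 15.8998 billion.

K15.900 billion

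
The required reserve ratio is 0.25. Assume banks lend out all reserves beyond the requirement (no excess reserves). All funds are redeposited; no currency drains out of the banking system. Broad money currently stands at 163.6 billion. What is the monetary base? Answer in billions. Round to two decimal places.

40.90 billion

With no currency drain and no excess reserves, the money multiplier is m = 1/rr = 1/0.25 = 4.
The monetary base is MB = M / m = 163.6 / 4 = 40.9 billion.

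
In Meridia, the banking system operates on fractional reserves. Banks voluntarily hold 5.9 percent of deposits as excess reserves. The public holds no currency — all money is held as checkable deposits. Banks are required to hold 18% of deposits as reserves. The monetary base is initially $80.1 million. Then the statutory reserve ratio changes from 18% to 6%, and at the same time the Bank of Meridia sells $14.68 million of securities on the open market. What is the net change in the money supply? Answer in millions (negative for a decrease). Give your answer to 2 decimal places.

$214.60 million

Before: m₁ = 1 / (0.18 + 0.059) ≈ 4.18410, MB₁ = 80.1, so M₁ = 4.18410 × 80.1 ≈ 335.1464 million.
After: m₂ = 1 / (0.06 + 0.059) ≈ 8.40336, MB₂ = 80.1 − 14.68 = 65.42, so M₂ = 8.40336 × 65.42 ≈ 549.7478 million.
ΔM = M₂ − M₁ = 549.7478 − 335.1464 = 214.6014 million.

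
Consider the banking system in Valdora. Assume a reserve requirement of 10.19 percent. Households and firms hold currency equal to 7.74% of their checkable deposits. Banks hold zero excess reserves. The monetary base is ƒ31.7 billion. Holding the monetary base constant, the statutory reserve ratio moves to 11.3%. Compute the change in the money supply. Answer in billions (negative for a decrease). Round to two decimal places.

-11.10 billion

Initially m₁ = (1 + 0.0774) / (0.1019 + 0.0774) ≈ 6.00892, so M₁ = 6.00892 × 31.7 ≈ 190.4828 billion.
After the change m₂ = (1 + 0.0774) / (0.113 + 0.0774) ≈ 5.65861, so M₂ = 5.65861 × 31.7 ≈ 179.3779 billion.
ΔM = M₂ − M₁ = 179.3779 − 190.4828 = -11.1049 billion.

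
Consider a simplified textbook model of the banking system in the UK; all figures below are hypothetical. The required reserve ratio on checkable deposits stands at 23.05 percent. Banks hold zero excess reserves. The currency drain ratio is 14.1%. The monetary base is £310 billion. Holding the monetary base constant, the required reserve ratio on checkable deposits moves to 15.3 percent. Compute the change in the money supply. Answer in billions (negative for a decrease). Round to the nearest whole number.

Initially m₁ = (1 + 0.141) / (0.2305 + 0.141) ≈ 3.0713, so M₁ = 3.0713 × 310 = 952.103 billion.
After the change m₂ = (1 + 0.141) / (0.153 + 0.141) ≈ 3.8810, so M₂ = 3.8810 × 310 = 1203.11 billion.
ΔM = M₂ − M₁ = 1203.11 − 952.103 = 251.007 billion.

£251 billion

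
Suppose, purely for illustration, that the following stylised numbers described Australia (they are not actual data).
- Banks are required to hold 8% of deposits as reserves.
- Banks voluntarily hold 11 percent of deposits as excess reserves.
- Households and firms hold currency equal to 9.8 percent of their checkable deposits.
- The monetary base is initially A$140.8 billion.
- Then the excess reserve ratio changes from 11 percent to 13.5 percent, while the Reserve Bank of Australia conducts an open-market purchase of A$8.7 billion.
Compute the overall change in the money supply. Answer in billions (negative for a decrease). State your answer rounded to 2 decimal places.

-12.36 billion

Before: m₁ = (1 + 0.098) / (0.08 + 0.11 + 0.098) = 3.812500, MB₁ = 140.8, so M₁ = 3.812500 × 140.8 = 536.8 billion.
After: m₂ = (1 + 0.098) / (0.08 + 0.135 + 0.098) ≈ 3.507987, MB₂ = 140.8 + 8.7 = 149.5, so M₂ = 3.507987 × 149.5 ≈ 524.4441 billion.
ΔM = M₂ − M₁ = 524.4441 − 536.8 = -12.3559 billion.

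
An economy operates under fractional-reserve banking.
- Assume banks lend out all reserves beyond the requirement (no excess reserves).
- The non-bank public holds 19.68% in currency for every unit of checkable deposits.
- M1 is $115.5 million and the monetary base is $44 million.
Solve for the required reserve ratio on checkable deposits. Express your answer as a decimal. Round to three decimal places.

0.259

Using m = M/MB = 115.5/44 = 2.625000. Since m = (1 + c)/(c + rr + e), the denominator satisfies c + rr + e = (1 + c)/m = (1 + 0.1968) / 2.625000 ≈ 0.455924.
With c = 0.1968 and e = 0, the required reserve ratio on checkable deposits is 0.455924 − 0.1968 − 0 = 0.259124.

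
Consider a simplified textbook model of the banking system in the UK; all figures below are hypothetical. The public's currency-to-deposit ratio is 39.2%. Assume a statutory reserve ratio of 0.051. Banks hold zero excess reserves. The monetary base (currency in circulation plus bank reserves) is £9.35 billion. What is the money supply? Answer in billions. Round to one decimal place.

£29.4 billion

The money multiplier is m = (1 + c) / (rr + c) = (1 + 0.392) / (0.051 + 0.392) ≈ 3.1422.
So M = m × MB = 3.1422 × 9.35 ≈ 29.3796 billion.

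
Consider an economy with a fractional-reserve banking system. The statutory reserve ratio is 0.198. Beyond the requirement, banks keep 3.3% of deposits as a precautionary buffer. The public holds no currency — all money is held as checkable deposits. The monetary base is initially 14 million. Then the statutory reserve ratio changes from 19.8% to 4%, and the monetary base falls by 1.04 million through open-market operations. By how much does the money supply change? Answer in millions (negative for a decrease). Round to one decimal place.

116.9 million

Before: m₁ = 1 / (0.198 + 0.033) ≈ 4.3290, MB₁ = 14, so M₁ = 4.3290 × 14 = 60.606 million.
After: m₂ = 1 / (0.04 + 0.033) ≈ 13.6986, MB₂ = 14 − 1.04 = 12.96, so M₂ = 13.6986 × 12.96 ≈ 177.5339 million.
ΔM = M₂ − M₁ = 177.5339 − 60.606 = 116.9279 million.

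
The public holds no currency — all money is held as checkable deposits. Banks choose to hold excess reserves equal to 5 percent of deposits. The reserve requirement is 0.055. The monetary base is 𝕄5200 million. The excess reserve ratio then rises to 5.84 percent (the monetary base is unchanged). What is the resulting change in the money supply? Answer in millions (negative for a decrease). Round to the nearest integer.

-3668 million

Initially m₁ = 1 / (0.055 + 0.05) ≈ 9.52381, so M₁ = 9.52381 × 5200 = 49523.812 million.
After the change m₂ = 1 / (0.055 + 0.0584) ≈ 8.81834, so M₂ = 8.81834 × 5200 = 45855.368 million.
ΔM = M₂ − M₁ = 45855.368 − 49523.812 = -3668.444 million.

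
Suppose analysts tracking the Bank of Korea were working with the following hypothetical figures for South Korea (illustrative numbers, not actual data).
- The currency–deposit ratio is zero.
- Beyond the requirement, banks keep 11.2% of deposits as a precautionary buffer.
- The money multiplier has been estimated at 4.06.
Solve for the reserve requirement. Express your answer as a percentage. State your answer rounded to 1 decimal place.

13.4%

Using m = 4.06. Since m = (1 + c)/(c + rr + e), the denominator satisfies c + rr + e = (1 + c)/m = (1 + 0) / 4.06 ≈ 0.246305.
With c = 0 and e = 0.112, the reserve requirement is 0.246305 − 0 − 0.112 = 0.134305.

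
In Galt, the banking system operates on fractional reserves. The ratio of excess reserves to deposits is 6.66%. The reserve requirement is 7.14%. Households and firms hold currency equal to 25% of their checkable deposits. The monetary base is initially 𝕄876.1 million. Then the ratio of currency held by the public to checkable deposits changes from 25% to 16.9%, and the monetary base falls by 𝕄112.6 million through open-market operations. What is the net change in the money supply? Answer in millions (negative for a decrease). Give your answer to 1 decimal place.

𝕄84.8 million

Before: m₁ = (1 + 0.25) / (0.0714 + 0.0666 + 0.25) ≈ 3.22165, MB₁ = 876.1, so M₁ = 3.22165 × 876.1 ≈ 2822.4876 million.
After: m₂ = (1 + 0.169) / (0.0714 + 0.0666 + 0.169) ≈ 3.80782, MB₂ = 876.1 − 112.6 = 763.5, so M₂ = 3.80782 × 763.5 ≈ 2907.2706 million.
ΔM = M₂ − M₁ = 2907.2706 − 2822.4876 = 84.783 million.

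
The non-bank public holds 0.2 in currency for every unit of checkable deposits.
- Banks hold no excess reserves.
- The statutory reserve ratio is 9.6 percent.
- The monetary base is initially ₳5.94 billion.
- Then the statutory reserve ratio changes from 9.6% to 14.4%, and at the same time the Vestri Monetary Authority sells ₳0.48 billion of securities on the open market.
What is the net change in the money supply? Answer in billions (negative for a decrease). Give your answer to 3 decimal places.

-5.035 billion

Before: m₁ = (1 + 0.2) / (0.096 + 0.2) ≈ 4.05405, MB₁ = 5.94, so M₁ = 4.05405 × 5.94 ≈ 24.0811 billion.
After: m₂ = (1 + 0.2) / (0.144 + 0.2) ≈ 3.48837, MB₂ = 5.94 − 0.48 = 5.46, so M₂ = 3.48837 × 5.46 ≈ 19.0465 billion.
ΔM = M₂ − M₁ = 19.0465 − 24.0811 = -5.0346 billion.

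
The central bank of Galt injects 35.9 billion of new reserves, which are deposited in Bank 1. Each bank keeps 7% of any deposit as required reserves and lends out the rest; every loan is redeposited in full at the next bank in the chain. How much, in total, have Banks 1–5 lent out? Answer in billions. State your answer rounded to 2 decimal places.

Bank i lends (1 − rr)^i of the original deposit: Bank 1 lends 35.9·0.9300 = 33.3870, Bank 2 lends 35.9·0.9300² ≈ 31.0499, and so on.
Summing a geometric series: total = 35.9·[0.9300·(1 − 0.9300^5) / (1 − 0.9300)] ≈ 145.1436 billion.

145.14 billion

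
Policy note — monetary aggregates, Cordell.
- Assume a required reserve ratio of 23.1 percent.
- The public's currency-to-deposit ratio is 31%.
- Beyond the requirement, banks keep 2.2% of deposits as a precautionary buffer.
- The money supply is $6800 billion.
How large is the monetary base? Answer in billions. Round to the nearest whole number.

$2922 billion

The money multiplier is m = (1 + c) / (rr + e + c) = (1 + 0.31) / (0.231 + 0.022 + 0.31) ≈ 2.32682.
MB = M / m = 6800 / 2.32682 ≈ 2922.4435 billion.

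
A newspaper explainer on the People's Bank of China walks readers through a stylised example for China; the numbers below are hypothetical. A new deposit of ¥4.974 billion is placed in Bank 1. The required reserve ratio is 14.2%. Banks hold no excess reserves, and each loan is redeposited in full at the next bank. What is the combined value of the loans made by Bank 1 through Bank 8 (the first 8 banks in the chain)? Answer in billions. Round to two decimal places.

Bank i lends (1 − rr)^i of the original deposit: Bank 1 lends 4.974·0.8580 ≈ 4.2677, Bank 2 lends 4.974·0.8580² ≈ 3.6617, and so on.
Summing a geometric series: total = 4.974·[0.8580·(1 − 0.8580^8) / (1 − 0.8580)] ≈ 21.2274 billion.

¥21.23 billion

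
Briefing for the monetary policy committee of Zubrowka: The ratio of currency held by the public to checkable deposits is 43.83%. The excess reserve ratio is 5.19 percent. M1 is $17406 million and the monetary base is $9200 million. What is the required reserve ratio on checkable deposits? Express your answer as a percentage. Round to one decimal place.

27.0%

Using m = M/MB = 17406/9200 ≈ 1.891957. Since m = (1 + c)/(c + rr + e), the denominator satisfies c + rr + e = (1 + c)/m = (1 + 0.4383) / 1.891957 ≈ 0.760218.
With c = 0.4383 and e = 0.0519, the required reserve ratio on checkable deposits is 0.760218 − 0.4383 − 0.0519 = 0.270018.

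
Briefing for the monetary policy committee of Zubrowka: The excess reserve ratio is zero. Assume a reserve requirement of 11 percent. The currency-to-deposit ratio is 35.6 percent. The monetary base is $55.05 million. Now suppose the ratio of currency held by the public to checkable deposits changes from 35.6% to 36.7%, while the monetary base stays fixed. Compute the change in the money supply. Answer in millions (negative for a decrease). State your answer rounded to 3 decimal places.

Initially m₁ = (1 + 0.356) / (0.11 + 0.356) ≈ 2.909871, so M₁ = 2.909871 × 55.05 ≈ 160.1884 million.
After the change m₂ = (1 + 0.367) / (0.11 + 0.367) ≈ 2.865828, so M₂ = 2.865828 × 55.05 ≈ 157.7638 million.
ΔM = M₂ − M₁ = 157.7638 − 160.1884 = -2.4246 million.

-2.425 million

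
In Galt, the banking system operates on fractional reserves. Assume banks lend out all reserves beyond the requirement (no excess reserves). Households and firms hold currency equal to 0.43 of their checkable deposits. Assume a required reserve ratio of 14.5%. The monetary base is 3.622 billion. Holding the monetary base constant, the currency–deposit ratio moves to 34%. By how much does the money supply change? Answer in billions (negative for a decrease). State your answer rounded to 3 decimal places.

Initially m₁ = (1 + 0.43) / (0.145 + 0.43) ≈ 2.48696, so M₁ = 2.48696 × 3.622 ≈ 9.0078 billion.
After the change m₂ = (1 + 0.34) / (0.145 + 0.34) ≈ 2.76289, so M₂ = 2.76289 × 3.622 ≈ 10.0072 billion.
ΔM = M₂ − M₁ = 10.0072 − 9.0078 = 0.9994 billion.

0.999 billion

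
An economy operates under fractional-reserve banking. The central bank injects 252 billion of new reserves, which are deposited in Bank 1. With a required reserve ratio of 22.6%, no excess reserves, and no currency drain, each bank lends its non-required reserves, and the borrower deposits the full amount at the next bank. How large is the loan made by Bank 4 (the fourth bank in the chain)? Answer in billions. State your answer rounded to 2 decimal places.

90.44 billion

Each bank lends a fraction (1 − rr) = 0.7740 of the deposit it receives, so Bank 4 receives 252·0.7740^3 and lends 252·0.7740^4 ≈ 90.4408 billion.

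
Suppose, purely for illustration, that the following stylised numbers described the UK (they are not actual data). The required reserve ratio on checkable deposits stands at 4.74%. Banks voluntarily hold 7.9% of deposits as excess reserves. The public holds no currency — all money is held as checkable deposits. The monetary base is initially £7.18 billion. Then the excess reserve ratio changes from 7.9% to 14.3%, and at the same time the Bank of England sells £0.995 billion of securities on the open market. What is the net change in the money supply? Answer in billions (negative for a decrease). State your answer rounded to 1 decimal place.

Before: m₁ = 1 / (0.0474 + 0.079) ≈ 7.9114, MB₁ = 7.18, so M₁ = 7.9114 × 7.18 ≈ 56.8039 billion.
After: m₂ = 1 / (0.0474 + 0.143) ≈ 5.2521, MB₂ = 7.18 − 0.995 = 6.185, so M₂ = 5.2521 × 6.185 ≈ 32.4842 billion.
ΔM = M₂ − M₁ = 32.4842 − 56.8039 = -24.3197 billion.

-24.3 billion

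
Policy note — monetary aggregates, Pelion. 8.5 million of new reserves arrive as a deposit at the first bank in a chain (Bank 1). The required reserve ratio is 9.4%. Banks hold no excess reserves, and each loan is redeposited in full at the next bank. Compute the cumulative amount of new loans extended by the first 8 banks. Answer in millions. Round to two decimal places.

Bank i lends (1 − rr)^i of the original deposit: Bank 1 lends 8.5·0.9060 = 7.7010, Bank 2 lends 8.5·0.9060² ≈ 6.9771, and so on.
Summing a geometric series: total = 8.5·[0.9060·(1 − 0.9060^8) / (1 − 0.9060)] ≈ 44.7339 million.

44.73 million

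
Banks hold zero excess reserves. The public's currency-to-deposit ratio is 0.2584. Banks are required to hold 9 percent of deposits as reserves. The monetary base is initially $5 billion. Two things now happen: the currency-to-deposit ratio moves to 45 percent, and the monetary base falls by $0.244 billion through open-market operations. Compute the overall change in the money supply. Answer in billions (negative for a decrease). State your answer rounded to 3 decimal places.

Before: m₁ = (1 + 0.2584) / (0.09 + 0.2584) ≈ 3.61194, MB₁ = 5, so M₁ = 3.61194 × 5 = 18.0597 billion.
After: m₂ = (1 + 0.45) / (0.09 + 0.45) ≈ 2.68519, MB₂ = 5 − 0.244 = 4.756, so M₂ = 2.68519 × 4.756 ≈ 12.7708 billion.
ΔM = M₂ − M₁ = 12.7708 − 18.0597 = -5.2889 billion.

-5.289 billion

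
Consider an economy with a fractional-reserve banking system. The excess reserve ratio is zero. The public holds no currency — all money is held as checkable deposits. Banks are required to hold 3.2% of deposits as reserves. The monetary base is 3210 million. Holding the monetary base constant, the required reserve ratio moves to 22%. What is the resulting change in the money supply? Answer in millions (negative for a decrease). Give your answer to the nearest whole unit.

-85722 million

Initially m₁ = 1 / (0.032) = 31.25, so M₁ = 31.25 × 3210 = 100312.5 million.
After the change m₂ = 1 / (0.22) ≈ 4.54545, so M₂ = 4.54545 × 3210 = 14590.8945 million.
ΔM = M₂ − M₁ = 14590.8945 − 100312.5 = -85721.6055 million.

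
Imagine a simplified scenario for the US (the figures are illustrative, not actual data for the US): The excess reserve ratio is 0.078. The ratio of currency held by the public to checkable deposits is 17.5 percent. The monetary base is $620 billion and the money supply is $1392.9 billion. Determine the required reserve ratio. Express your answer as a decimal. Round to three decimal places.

Using m = M/MB = 1392.9/620 ≈ 2.246613. Since m = (1 + c)/(c + rr + e), the denominator satisfies c + rr + e = (1 + c)/m = (1 + 0.175) / 2.246613 ≈ 0.523010.
With c = 0.175 and e = 0.078, the required reserve ratio is 0.523010 − 0.175 − 0.078 = 0.27001.

0.270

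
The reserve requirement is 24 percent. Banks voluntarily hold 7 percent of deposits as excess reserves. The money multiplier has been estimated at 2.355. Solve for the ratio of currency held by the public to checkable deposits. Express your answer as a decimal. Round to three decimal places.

0.199

Using m = 2.355. From m = (1 + c)/(c + rr + e), rearranging gives 1 + c = m·(c + rr + e), so c·(1 − m) = m·(rr + e) − 1.
Hence c = [m·(rr + e) − 1]/(1 − m) = [2.355 × (0.24 + 0.07) − 1] / (1 − 2.355) ≈ 0.199225.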